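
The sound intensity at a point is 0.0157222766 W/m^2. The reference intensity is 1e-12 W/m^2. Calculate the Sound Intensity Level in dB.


Given values:
  I = 0.0157222766 W/m^2
  I_ref = 1e-12 W/m^2
Formula: SIL = 10 * log10(I / I_ref)
Compute ratio: I / I_ref = 15722276600
Compute log10: log10(15722276600) = 10.196515
Multiply: SIL = 10 * 10.196515 = 101.97

101.97 dB


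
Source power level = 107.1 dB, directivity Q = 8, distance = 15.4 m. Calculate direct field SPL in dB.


Given values:
  Lw = 107.1 dB, Q = 8, r = 15.4 m
Formula: SPL = Lw + 10 * log10(Q / (4 * pi * r^2))
Compute 4 * pi * r^2 = 4 * pi * 15.4^2 = 2980.2405
Compute Q / denom = 8 / 2980.2405 = 0.00268435
Compute 10 * log10(0.00268435) = -25.7116
SPL = 107.1 + (-25.7116) = 81.39

81.39 dB


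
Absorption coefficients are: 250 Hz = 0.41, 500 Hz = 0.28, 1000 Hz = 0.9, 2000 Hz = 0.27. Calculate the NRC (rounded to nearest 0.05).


Given values:
  a_250 = 0.41, a_500 = 0.28
  a_1000 = 0.9, a_2000 = 0.27
Formula: NRC = (a250 + a500 + a1000 + a2000) / 4
Sum = 0.41 + 0.28 + 0.9 + 0.27 = 1.86
NRC = 1.86 / 4 = 0.465
Rounded to nearest 0.05: 0.45

0.45


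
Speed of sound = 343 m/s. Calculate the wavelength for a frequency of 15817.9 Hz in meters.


Given values:
  c = 343 m/s, f = 15817.9 Hz
Formula: lambda = c / f
lambda = 343 / 15817.9
lambda = 0.0217

0.0217 m


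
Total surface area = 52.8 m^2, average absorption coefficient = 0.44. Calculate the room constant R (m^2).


Given values:
  S = 52.8 m^2, alpha = 0.44
Formula: R = S * alpha / (1 - alpha)
Numerator: 52.8 * 0.44 = 23.232
Denominator: 1 - 0.44 = 0.56
R = 23.232 / 0.56 = 41.49

41.49 m^2


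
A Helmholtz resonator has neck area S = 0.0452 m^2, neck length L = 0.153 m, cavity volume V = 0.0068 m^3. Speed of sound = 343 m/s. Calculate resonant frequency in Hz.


Given values:
  S = 0.0452 m^2, L = 0.153 m, V = 0.0068 m^3, c = 343 m/s
Formula: f = (c / (2*pi)) * sqrt(S / (V * L))
Compute V * L = 0.0068 * 0.153 = 0.0010404
Compute S / (V * L) = 0.0452 / 0.0010404 = 43.4448
Compute sqrt(43.4448) = 6.591267
Compute c / (2*pi) = 343 / 6.283185 = 54.590148
f = 54.590148 * 6.591267 = 359.82

359.82 Hz


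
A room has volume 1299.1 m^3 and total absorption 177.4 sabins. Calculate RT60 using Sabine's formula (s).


Given values:
  V = 1299.1 m^3
  A = 177.4 sabins
Formula: RT60 = 0.161 * V / A
Numerator: 0.161 * 1299.1 = 209.1551
RT60 = 209.1551 / 177.4 = 1.179

1.179 s


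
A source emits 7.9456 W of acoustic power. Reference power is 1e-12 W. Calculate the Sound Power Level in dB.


Given values:
  W = 7.9456 W
  W_ref = 1e-12 W
Formula: SWL = 10 * log10(W / W_ref)
Compute ratio: W / W_ref = 7945600000000
Compute log10: log10(7945600000000) = 12.900127
Multiply: SWL = 10 * 12.900127 = 129.0

129.0 dB


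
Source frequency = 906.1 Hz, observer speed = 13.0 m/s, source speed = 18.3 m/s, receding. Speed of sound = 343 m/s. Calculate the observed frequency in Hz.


Given values:
  f_s = 906.1 Hz, v_o = 13.0 m/s, v_s = 18.3 m/s
  Direction: receding
Formula: f_o = f_s * (c - v_o) / (c + v_s)
Numerator: c - v_o = 343 - 13.0 = 330.0
Denominator: c + v_s = 343 + 18.3 = 361.3
f_o = 906.1 * 330.0 / 361.3 = 827.6

827.6 Hz


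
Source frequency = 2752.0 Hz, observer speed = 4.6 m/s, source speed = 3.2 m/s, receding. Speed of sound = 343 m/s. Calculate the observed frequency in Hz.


Given values:
  f_s = 2752.0 Hz, v_o = 4.6 m/s, v_s = 3.2 m/s
  Direction: receding
Formula: f_o = f_s * (c - v_o) / (c + v_s)
Numerator: c - v_o = 343 - 4.6 = 338.4
Denominator: c + v_s = 343 + 3.2 = 346.2
f_o = 2752.0 * 338.4 / 346.2 = 2690.0

2690.0 Hz


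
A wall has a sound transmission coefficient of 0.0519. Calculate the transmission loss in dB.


Given values:
  tau = 0.0519
Formula: TL = 10 * log10(1 / tau)
Compute 1 / tau = 1 / 0.0519 = 19.2678
Compute log10(19.2678) = 1.284832
TL = 10 * 1.284832 = 12.85

12.85 dB


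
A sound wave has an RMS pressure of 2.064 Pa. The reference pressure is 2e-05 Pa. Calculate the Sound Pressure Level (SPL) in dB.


Given values:
  p = 2.064 Pa
  p_ref = 2e-05 Pa
Formula: SPL = 20 * log10(p / p_ref)
Compute ratio: p / p_ref = 2.064 / 2e-05 = 103200
Compute log10: log10(103200) = 5.01368
Multiply: SPL = 20 * 5.01368 = 100.27

100.27 dB


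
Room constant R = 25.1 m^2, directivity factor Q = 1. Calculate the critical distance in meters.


Given values:
  R = 25.1 m^2, Q = 1
Formula: d_c = 0.141 * sqrt(Q * R)
Compute Q * R = 1 * 25.1 = 25.1
Compute sqrt(25.1) = 5.01
d_c = 0.141 * 5.01 = 0.706

0.706 m


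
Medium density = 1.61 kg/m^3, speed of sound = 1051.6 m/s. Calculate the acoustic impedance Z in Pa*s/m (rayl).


Given values:
  rho = 1.61 kg/m^3
  c = 1051.6 m/s
Formula: Z = rho * c
Z = 1.61 * 1051.6
Z = 1693.08

1693.08 rayl


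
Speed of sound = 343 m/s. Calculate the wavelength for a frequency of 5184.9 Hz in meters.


Given values:
  c = 343 m/s, f = 5184.9 Hz
Formula: lambda = c / f
lambda = 343 / 5184.9
lambda = 0.0662

0.0662 m


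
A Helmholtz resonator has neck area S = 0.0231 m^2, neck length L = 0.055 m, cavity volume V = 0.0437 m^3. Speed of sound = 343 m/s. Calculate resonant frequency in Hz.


Given values:
  S = 0.0231 m^2, L = 0.055 m, V = 0.0437 m^3, c = 343 m/s
Formula: f = (c / (2*pi)) * sqrt(S / (V * L))
Compute V * L = 0.0437 * 0.055 = 0.0024035
Compute S / (V * L) = 0.0231 / 0.0024035 = 9.611
Compute sqrt(9.611) = 3.100161
Compute c / (2*pi) = 343 / 6.283185 = 54.590148
f = 54.590148 * 3.100161 = 169.24

169.24 Hz


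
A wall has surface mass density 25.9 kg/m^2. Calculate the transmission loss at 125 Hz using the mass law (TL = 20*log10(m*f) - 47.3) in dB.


Given values:
  m = 25.9 kg/m^2, f = 125 Hz
Formula: TL = 20 * log10(m * f) - 47.3
Compute m * f = 25.9 * 125 = 3237.5
Compute log10(3237.5) = 3.51021
Compute 20 * 3.51021 = 70.2042
TL = 70.2042 - 47.3 = 22.9

22.9 dB


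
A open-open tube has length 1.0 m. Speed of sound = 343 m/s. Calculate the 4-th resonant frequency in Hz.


Given values:
  Tube type: open-open, L = 1.0 m, c = 343 m/s, n = 4
Formula: f_n = n * c / (2 * L)
Compute 2 * L = 2 * 1.0 = 2.0
f = 4 * 343 / 2.0
f = 686.0

686.0 Hz


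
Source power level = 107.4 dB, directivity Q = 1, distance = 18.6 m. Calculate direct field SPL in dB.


Given values:
  Lw = 107.4 dB, Q = 1, r = 18.6 m
Formula: SPL = Lw + 10 * log10(Q / (4 * pi * r^2))
Compute 4 * pi * r^2 = 4 * pi * 18.6^2 = 4347.4616
Compute Q / denom = 1 / 4347.4616 = 0.00023002
Compute 10 * log10(0.00023002) = -36.3823
SPL = 107.4 + (-36.3823) = 71.02

71.02 dB


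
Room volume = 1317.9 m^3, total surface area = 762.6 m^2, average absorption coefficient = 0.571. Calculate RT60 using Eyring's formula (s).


Given values:
  V = 1317.9 m^3, S = 762.6 m^2, alpha = 0.571
Formula: RT60 = 0.161 * V / (-S * ln(1 - alpha))
Compute ln(1 - 0.571) = ln(0.429) = -0.846298
Denominator: -762.6 * -0.846298 = 645.3869
Numerator: 0.161 * 1317.9 = 212.1819
RT60 = 212.1819 / 645.3869 = 0.329

0.329 s


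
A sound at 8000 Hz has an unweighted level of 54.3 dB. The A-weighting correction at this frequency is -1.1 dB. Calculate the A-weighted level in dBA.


Given values:
  SPL = 54.3 dB
  A-weighting at 8000 Hz = -1.1 dB
Formula: L_A = SPL + A_weight
L_A = 54.3 + (-1.1)
L_A = 53.2

53.2 dBA


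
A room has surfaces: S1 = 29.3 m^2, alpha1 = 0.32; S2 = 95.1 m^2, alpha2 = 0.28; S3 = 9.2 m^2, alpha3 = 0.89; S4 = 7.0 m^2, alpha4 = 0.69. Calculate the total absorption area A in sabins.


Given surfaces:
  Surface 1: 29.3 * 0.32 = 9.376
  Surface 2: 95.1 * 0.28 = 26.628
  Surface 3: 9.2 * 0.89 = 8.188
  Surface 4: 7.0 * 0.69 = 4.83
Formula: A = sum(Si * alpha_i)
A = 9.376 + 26.628 + 8.188 + 4.83
A = 49.02

49.02 sabins


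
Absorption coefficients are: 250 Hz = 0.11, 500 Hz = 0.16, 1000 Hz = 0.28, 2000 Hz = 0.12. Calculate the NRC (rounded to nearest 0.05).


Given values:
  a_250 = 0.11, a_500 = 0.16
  a_1000 = 0.28, a_2000 = 0.12
Formula: NRC = (a250 + a500 + a1000 + a2000) / 4
Sum = 0.11 + 0.16 + 0.28 + 0.12 = 0.67
NRC = 0.67 / 4 = 0.1675
Rounded to nearest 0.05: 0.15

0.15


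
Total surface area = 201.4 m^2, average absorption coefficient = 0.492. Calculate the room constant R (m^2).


Given values:
  S = 201.4 m^2, alpha = 0.492
Formula: R = S * alpha / (1 - alpha)
Numerator: 201.4 * 0.492 = 99.0888
Denominator: 1 - 0.492 = 0.508
R = 99.0888 / 0.508 = 195.06

195.06 m^2


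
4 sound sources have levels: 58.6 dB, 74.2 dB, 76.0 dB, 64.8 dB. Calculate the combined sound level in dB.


Formula: L_total = 10 * log10( sum(10^(Li/10)) )
  Source 1: 10^(58.6/10) = 724435.9601
  Source 2: 10^(74.2/10) = 26302679.919
  Source 3: 10^(76.0/10) = 39810717.0553
  Source 4: 10^(64.8/10) = 3019951.7204
Sum of linear values = 69857784.6548
L_total = 10 * log10(69857784.6548) = 78.44

78.44 dB


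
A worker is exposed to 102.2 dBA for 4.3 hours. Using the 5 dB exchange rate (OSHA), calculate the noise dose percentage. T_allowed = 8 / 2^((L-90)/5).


Given values:
  L = 102.2 dBA, T = 4.3 hours
Formula: T_allowed = 8 / 2^((L - 90) / 5)
Compute exponent: (102.2 - 90) / 5 = 2.44
Compute 2^(2.44) = 5.426417
T_allowed = 8 / 5.426417 = 1.474269 hours
Dose = (T / T_allowed) * 100
Dose = (4.3 / 1.474269) * 100 = 291.67

291.67 %


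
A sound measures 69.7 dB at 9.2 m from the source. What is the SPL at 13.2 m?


Given values:
  SPL1 = 69.7 dB, r1 = 9.2 m, r2 = 13.2 m
Formula: SPL2 = SPL1 - 20 * log10(r2 / r1)
Compute ratio: r2 / r1 = 13.2 / 9.2 = 1.4348
Compute log10: log10(1.4348) = 0.156791
Compute drop: 20 * 0.156791 = 3.1358
SPL2 = 69.7 - 3.1358 = 66.56

66.56 dB


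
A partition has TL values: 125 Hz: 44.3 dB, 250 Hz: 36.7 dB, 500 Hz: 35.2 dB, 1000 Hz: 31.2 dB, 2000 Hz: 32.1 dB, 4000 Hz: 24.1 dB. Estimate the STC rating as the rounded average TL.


Given TL values at each frequency:
  125 Hz: 44.3 dB
  250 Hz: 36.7 dB
  500 Hz: 35.2 dB
  1000 Hz: 31.2 dB
  2000 Hz: 32.1 dB
  4000 Hz: 24.1 dB
Formula: STC ~ round(average of TL values)
Sum = 44.3 + 36.7 + 35.2 + 31.2 + 32.1 + 24.1 = 203.6
Average = 203.6 / 6 = 33.93
Rounded: 34

34


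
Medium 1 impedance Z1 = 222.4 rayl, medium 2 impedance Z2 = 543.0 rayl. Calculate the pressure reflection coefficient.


Given values:
  Z1 = 222.4 rayl, Z2 = 543.0 rayl
Formula: R = (Z2 - Z1) / (Z2 + Z1)
Numerator: Z2 - Z1 = 543.0 - 222.4 = 320.6
Denominator: Z2 + Z1 = 543.0 + 222.4 = 765.4
R = 320.6 / 765.4 = 0.4189

0.4189


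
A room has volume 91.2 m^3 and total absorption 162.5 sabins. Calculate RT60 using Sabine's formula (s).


Given values:
  V = 91.2 m^3
  A = 162.5 sabins
Formula: RT60 = 0.161 * V / A
Numerator: 0.161 * 91.2 = 14.6832
RT60 = 14.6832 / 162.5 = 0.09

0.09 s


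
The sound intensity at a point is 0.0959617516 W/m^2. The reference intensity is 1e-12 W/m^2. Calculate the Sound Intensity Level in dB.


Given values:
  I = 0.0959617516 W/m^2
  I_ref = 1e-12 W/m^2
Formula: SIL = 10 * log10(I / I_ref)
Compute ratio: I / I_ref = 95961751600
Compute log10: log10(95961751600) = 10.982098
Multiply: SIL = 10 * 10.982098 = 109.82

109.82 dB


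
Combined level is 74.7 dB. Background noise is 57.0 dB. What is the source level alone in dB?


Given values:
  L_total = 74.7 dB, L_bg = 57.0 dB
Formula: L_source = 10 * log10(10^(L_total/10) - 10^(L_bg/10))
Convert to linear:
  10^(74.7/10) = 29512092.2667
  10^(57.0/10) = 501187.2336
Difference: 29512092.2667 - 501187.2336 = 29010905.0331
L_source = 10 * log10(29010905.0331) = 74.63

74.63 dB


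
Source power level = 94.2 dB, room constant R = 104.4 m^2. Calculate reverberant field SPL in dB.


Given values:
  Lw = 94.2 dB, R = 104.4 m^2
Formula: SPL = Lw + 10 * log10(4 / R)
Compute 4 / R = 4 / 104.4 = 0.038314
Compute 10 * log10(0.038314) = -14.1664
SPL = 94.2 + (-14.1664) = 80.03

80.03 dB


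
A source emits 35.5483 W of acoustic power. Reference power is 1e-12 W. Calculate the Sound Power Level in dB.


Given values:
  W = 35.5483 W
  W_ref = 1e-12 W
Formula: SWL = 10 * log10(W / W_ref)
Compute ratio: W / W_ref = 35548300000000
Compute log10: log10(35548300000000) = 13.550819
Multiply: SWL = 10 * 13.550819 = 135.51

135.51 dB


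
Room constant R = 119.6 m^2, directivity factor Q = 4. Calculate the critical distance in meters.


Given values:
  R = 119.6 m^2, Q = 4
Formula: d_c = 0.141 * sqrt(Q * R)
Compute Q * R = 4 * 119.6 = 478.4
Compute sqrt(478.4) = 21.8724
d_c = 0.141 * 21.8724 = 3.084

3.084 m


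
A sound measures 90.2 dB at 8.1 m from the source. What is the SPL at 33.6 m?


Given values:
  SPL1 = 90.2 dB, r1 = 8.1 m, r2 = 33.6 m
Formula: SPL2 = SPL1 - 20 * log10(r2 / r1)
Compute ratio: r2 / r1 = 33.6 / 8.1 = 4.1481
Compute log10: log10(4.1481) = 0.617849
Compute drop: 20 * 0.617849 = 12.357
SPL2 = 90.2 - 12.357 = 77.84

77.84 dB


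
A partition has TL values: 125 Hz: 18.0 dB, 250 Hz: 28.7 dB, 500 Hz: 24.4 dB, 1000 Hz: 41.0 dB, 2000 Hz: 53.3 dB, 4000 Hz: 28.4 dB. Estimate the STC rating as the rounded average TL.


Given TL values at each frequency:
  125 Hz: 18.0 dB
  250 Hz: 28.7 dB
  500 Hz: 24.4 dB
  1000 Hz: 41.0 dB
  2000 Hz: 53.3 dB
  4000 Hz: 28.4 dB
Formula: STC ~ round(average of TL values)
Sum = 18.0 + 28.7 + 24.4 + 41.0 + 53.3 + 28.4 = 193.8
Average = 193.8 / 6 = 32.3
Rounded: 32

32


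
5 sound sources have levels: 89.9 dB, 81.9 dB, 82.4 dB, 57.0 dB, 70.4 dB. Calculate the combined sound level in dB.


Formula: L_total = 10 * log10( sum(10^(Li/10)) )
  Source 1: 10^(89.9/10) = 977237220.9558
  Source 2: 10^(81.9/10) = 154881661.8912
  Source 3: 10^(82.4/10) = 173780082.8749
  Source 4: 10^(57.0/10) = 501187.2336
  Source 5: 10^(70.4/10) = 10964781.9614
Sum of linear values = 1317364934.9169
L_total = 10 * log10(1317364934.9169) = 91.2

91.2 dB


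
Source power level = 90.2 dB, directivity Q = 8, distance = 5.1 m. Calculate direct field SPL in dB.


Given values:
  Lw = 90.2 dB, Q = 8, r = 5.1 m
Formula: SPL = Lw + 10 * log10(Q / (4 * pi * r^2))
Compute 4 * pi * r^2 = 4 * pi * 5.1^2 = 326.8513
Compute Q / denom = 8 / 326.8513 = 0.02447596
Compute 10 * log10(0.02447596) = -16.1126
SPL = 90.2 + (-16.1126) = 74.09

74.09 dB


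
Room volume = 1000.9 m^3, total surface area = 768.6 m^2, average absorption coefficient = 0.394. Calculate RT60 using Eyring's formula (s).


Given values:
  V = 1000.9 m^3, S = 768.6 m^2, alpha = 0.394
Formula: RT60 = 0.161 * V / (-S * ln(1 - alpha))
Compute ln(1 - 0.394) = ln(0.606) = -0.500875
Denominator: -768.6 * -0.500875 = 384.9725
Numerator: 0.161 * 1000.9 = 161.1449
RT60 = 161.1449 / 384.9725 = 0.419

0.419 s


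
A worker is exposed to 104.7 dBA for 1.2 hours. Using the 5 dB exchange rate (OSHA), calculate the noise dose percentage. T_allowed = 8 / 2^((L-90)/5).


Given values:
  L = 104.7 dBA, T = 1.2 hours
Formula: T_allowed = 8 / 2^((L - 90) / 5)
Compute exponent: (104.7 - 90) / 5 = 2.94
Compute 2^(2.94) = 7.674113
T_allowed = 8 / 7.674113 = 1.042466 hours
Dose = (T / T_allowed) * 100
Dose = (1.2 / 1.042466) * 100 = 115.11

115.11 %


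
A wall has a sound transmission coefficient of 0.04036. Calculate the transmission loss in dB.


Given values:
  tau = 0.04036
Formula: TL = 10 * log10(1 / tau)
Compute 1 / tau = 1 / 0.04036 = 24.777
Compute log10(24.777) = 1.394049
TL = 10 * 1.394049 = 13.94

13.94 dB


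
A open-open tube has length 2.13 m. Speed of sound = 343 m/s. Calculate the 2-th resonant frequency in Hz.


Given values:
  Tube type: open-open, L = 2.13 m, c = 343 m/s, n = 2
Formula: f_n = n * c / (2 * L)
Compute 2 * L = 2 * 2.13 = 4.26
f = 2 * 343 / 4.26
f = 161.03

161.03 Hz


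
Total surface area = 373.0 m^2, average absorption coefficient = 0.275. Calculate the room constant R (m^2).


Given values:
  S = 373.0 m^2, alpha = 0.275
Formula: R = S * alpha / (1 - alpha)
Numerator: 373.0 * 0.275 = 102.575
Denominator: 1 - 0.275 = 0.725
R = 102.575 / 0.725 = 141.48

141.48 m^2


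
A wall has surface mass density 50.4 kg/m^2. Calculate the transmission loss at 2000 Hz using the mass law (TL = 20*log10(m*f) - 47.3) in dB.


Given values:
  m = 50.4 kg/m^2, f = 2000 Hz
Formula: TL = 20 * log10(m * f) - 47.3
Compute m * f = 50.4 * 2000 = 100800.0
Compute log10(100800.0) = 5.003461
Compute 20 * 5.003461 = 100.0692
TL = 100.0692 - 47.3 = 52.77

52.77 dB


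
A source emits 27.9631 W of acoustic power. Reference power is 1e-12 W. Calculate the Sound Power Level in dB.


Given values:
  W = 27.9631 W
  W_ref = 1e-12 W
Formula: SWL = 10 * log10(W / W_ref)
Compute ratio: W / W_ref = 27963100000000
Compute log10: log10(27963100000000) = 13.446585
Multiply: SWL = 10 * 13.446585 = 134.47

134.47 dB


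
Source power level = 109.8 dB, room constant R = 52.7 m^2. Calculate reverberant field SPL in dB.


Given values:
  Lw = 109.8 dB, R = 52.7 m^2
Formula: SPL = Lw + 10 * log10(4 / R)
Compute 4 / R = 4 / 52.7 = 0.075901
Compute 10 * log10(0.075901) = -11.1975
SPL = 109.8 + (-11.1975) = 98.6

98.6 dB


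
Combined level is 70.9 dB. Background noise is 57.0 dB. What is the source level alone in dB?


Given values:
  L_total = 70.9 dB, L_bg = 57.0 dB
Formula: L_source = 10 * log10(10^(L_total/10) - 10^(L_bg/10))
Convert to linear:
  10^(70.9/10) = 12302687.7081
  10^(57.0/10) = 501187.2336
Difference: 12302687.7081 - 501187.2336 = 11801500.4745
L_source = 10 * log10(11801500.4745) = 70.72

70.72 dB


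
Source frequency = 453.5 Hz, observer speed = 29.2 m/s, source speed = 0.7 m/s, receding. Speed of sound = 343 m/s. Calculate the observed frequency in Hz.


Given values:
  f_s = 453.5 Hz, v_o = 29.2 m/s, v_s = 0.7 m/s
  Direction: receding
Formula: f_o = f_s * (c - v_o) / (c + v_s)
Numerator: c - v_o = 343 - 29.2 = 313.8
Denominator: c + v_s = 343 + 0.7 = 343.7
f_o = 453.5 * 313.8 / 343.7 = 414.05

414.05 Hz


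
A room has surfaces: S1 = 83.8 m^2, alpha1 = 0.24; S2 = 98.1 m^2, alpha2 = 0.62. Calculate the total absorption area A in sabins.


Given surfaces:
  Surface 1: 83.8 * 0.24 = 20.112
  Surface 2: 98.1 * 0.62 = 60.822
Formula: A = sum(Si * alpha_i)
A = 20.112 + 60.822
A = 80.93

80.93 sabins


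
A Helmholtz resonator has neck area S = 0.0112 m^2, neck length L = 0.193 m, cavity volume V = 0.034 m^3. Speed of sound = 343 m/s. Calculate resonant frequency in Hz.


Given values:
  S = 0.0112 m^2, L = 0.193 m, V = 0.034 m^3, c = 343 m/s
Formula: f = (c / (2*pi)) * sqrt(S / (V * L))
Compute V * L = 0.034 * 0.193 = 0.006562
Compute S / (V * L) = 0.0112 / 0.006562 = 1.7068
Compute sqrt(1.7068) = 1.306446
Compute c / (2*pi) = 343 / 6.283185 = 54.590148
f = 54.590148 * 1.306446 = 71.32

71.32 Hz


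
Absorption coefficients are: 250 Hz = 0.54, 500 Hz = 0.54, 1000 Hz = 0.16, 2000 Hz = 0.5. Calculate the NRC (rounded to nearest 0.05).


Given values:
  a_250 = 0.54, a_500 = 0.54
  a_1000 = 0.16, a_2000 = 0.5
Formula: NRC = (a250 + a500 + a1000 + a2000) / 4
Sum = 0.54 + 0.54 + 0.16 + 0.5 = 1.74
NRC = 1.74 / 4 = 0.435
Rounded to nearest 0.05: 0.45

0.45


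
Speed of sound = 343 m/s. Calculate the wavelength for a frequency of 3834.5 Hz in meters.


Given values:
  c = 343 m/s, f = 3834.5 Hz
Formula: lambda = c / f
lambda = 343 / 3834.5
lambda = 0.0895

0.0895 m


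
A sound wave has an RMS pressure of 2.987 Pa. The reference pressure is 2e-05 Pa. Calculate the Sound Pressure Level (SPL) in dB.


Given values:
  p = 2.987 Pa
  p_ref = 2e-05 Pa
Formula: SPL = 20 * log10(p / p_ref)
Compute ratio: p / p_ref = 2.987 / 2e-05 = 149350
Compute log10: log10(149350) = 5.174205
Multiply: SPL = 20 * 5.174205 = 103.48

103.48 dB


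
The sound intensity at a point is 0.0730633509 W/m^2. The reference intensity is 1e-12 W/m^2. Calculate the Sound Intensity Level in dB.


Given values:
  I = 0.0730633509 W/m^2
  I_ref = 1e-12 W/m^2
Formula: SIL = 10 * log10(I / I_ref)
Compute ratio: I / I_ref = 73063350900
Compute log10: log10(73063350900) = 10.8637
Multiply: SIL = 10 * 10.8637 = 108.64

108.64 dB


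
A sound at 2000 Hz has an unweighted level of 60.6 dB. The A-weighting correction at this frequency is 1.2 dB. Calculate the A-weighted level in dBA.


Given values:
  SPL = 60.6 dB
  A-weighting at 2000 Hz = 1.2 dB
Formula: L_A = SPL + A_weight
L_A = 60.6 + (1.2)
L_A = 61.8

61.8 dBA


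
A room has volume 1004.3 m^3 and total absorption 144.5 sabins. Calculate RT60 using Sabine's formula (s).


Given values:
  V = 1004.3 m^3
  A = 144.5 sabins
Formula: RT60 = 0.161 * V / A
Numerator: 0.161 * 1004.3 = 161.6923
RT60 = 161.6923 / 144.5 = 1.119

1.119 s


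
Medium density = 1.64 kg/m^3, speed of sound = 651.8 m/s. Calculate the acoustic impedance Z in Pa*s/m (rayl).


Given values:
  rho = 1.64 kg/m^3
  c = 651.8 m/s
Formula: Z = rho * c
Z = 1.64 * 651.8
Z = 1068.95

1068.95 rayl


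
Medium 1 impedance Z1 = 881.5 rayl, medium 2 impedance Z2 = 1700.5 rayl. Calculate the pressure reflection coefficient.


Given values:
  Z1 = 881.5 rayl, Z2 = 1700.5 rayl
Formula: R = (Z2 - Z1) / (Z2 + Z1)
Numerator: Z2 - Z1 = 1700.5 - 881.5 = 819.0
Denominator: Z2 + Z1 = 1700.5 + 881.5 = 2582.0
R = 819.0 / 2582.0 = 0.3172

0.3172


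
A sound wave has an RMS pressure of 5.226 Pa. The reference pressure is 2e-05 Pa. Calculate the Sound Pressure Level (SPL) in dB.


Given values:
  p = 5.226 Pa
  p_ref = 2e-05 Pa
Formula: SPL = 20 * log10(p / p_ref)
Compute ratio: p / p_ref = 5.226 / 2e-05 = 261300
Compute log10: log10(261300) = 5.417139
Multiply: SPL = 20 * 5.417139 = 108.34

108.34 dB


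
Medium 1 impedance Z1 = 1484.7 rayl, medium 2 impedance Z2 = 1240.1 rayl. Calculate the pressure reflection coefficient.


Given values:
  Z1 = 1484.7 rayl, Z2 = 1240.1 rayl
Formula: R = (Z2 - Z1) / (Z2 + Z1)
Numerator: Z2 - Z1 = 1240.1 - 1484.7 = -244.6
Denominator: Z2 + Z1 = 1240.1 + 1484.7 = 2724.8
R = -244.6 / 2724.8 = -0.0898

-0.0898


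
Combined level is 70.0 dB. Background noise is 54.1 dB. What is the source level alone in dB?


Given values:
  L_total = 70.0 dB, L_bg = 54.1 dB
Formula: L_source = 10 * log10(10^(L_total/10) - 10^(L_bg/10))
Convert to linear:
  10^(70.0/10) = 10000000.0
  10^(54.1/10) = 257039.5783
Difference: 10000000.0 - 257039.5783 = 9742960.4217
L_source = 10 * log10(9742960.4217) = 69.89

69.89 dB


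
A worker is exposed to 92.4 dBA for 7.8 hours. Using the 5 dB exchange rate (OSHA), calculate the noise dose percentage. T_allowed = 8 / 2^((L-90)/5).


Given values:
  L = 92.4 dBA, T = 7.8 hours
Formula: T_allowed = 8 / 2^((L - 90) / 5)
Compute exponent: (92.4 - 90) / 5 = 0.48
Compute 2^(0.48) = 1.394744
T_allowed = 8 / 1.394744 = 5.73582 hours
Dose = (T / T_allowed) * 100
Dose = (7.8 / 5.73582) * 100 = 135.99

135.99 %


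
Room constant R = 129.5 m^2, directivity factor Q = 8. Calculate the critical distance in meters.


Given values:
  R = 129.5 m^2, Q = 8
Formula: d_c = 0.141 * sqrt(Q * R)
Compute Q * R = 8 * 129.5 = 1036.0
Compute sqrt(1036.0) = 32.187
d_c = 0.141 * 32.187 = 4.538

4.538 m


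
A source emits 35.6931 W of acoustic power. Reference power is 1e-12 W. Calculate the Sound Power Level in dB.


Given values:
  W = 35.6931 W
  W_ref = 1e-12 W
Formula: SWL = 10 * log10(W / W_ref)
Compute ratio: W / W_ref = 35693100000000
Compute log10: log10(35693100000000) = 13.552584
Multiply: SWL = 10 * 13.552584 = 135.53

135.53 dB


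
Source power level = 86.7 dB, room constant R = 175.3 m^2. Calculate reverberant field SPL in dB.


Given values:
  Lw = 86.7 dB, R = 175.3 m^2
Formula: SPL = Lw + 10 * log10(4 / R)
Compute 4 / R = 4 / 175.3 = 0.022818
Compute 10 * log10(0.022818) = -16.4172
SPL = 86.7 + (-16.4172) = 70.28

70.28 dB


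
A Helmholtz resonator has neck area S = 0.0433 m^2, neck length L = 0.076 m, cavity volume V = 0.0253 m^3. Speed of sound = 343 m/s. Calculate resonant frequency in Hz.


Given values:
  S = 0.0433 m^2, L = 0.076 m, V = 0.0253 m^3, c = 343 m/s
Formula: f = (c / (2*pi)) * sqrt(S / (V * L))
Compute V * L = 0.0253 * 0.076 = 0.0019228
Compute S / (V * L) = 0.0433 / 0.0019228 = 22.5192
Compute sqrt(22.5192) = 4.74544
Compute c / (2*pi) = 343 / 6.283185 = 54.590148
f = 54.590148 * 4.74544 = 259.05

259.05 Hz


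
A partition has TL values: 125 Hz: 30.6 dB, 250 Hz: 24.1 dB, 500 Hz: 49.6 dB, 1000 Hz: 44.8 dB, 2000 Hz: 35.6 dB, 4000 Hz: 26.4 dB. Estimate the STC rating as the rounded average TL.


Given TL values at each frequency:
  125 Hz: 30.6 dB
  250 Hz: 24.1 dB
  500 Hz: 49.6 dB
  1000 Hz: 44.8 dB
  2000 Hz: 35.6 dB
  4000 Hz: 26.4 dB
Formula: STC ~ round(average of TL values)
Sum = 30.6 + 24.1 + 49.6 + 44.8 + 35.6 + 26.4 = 211.1
Average = 211.1 / 6 = 35.18
Rounded: 35

35


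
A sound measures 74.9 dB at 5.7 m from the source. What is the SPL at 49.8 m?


Given values:
  SPL1 = 74.9 dB, r1 = 5.7 m, r2 = 49.8 m
Formula: SPL2 = SPL1 - 20 * log10(r2 / r1)
Compute ratio: r2 / r1 = 49.8 / 5.7 = 8.7368
Compute log10: log10(8.7368) = 0.941352
Compute drop: 20 * 0.941352 = 18.827
SPL2 = 74.9 - 18.827 = 56.07

56.07 dB


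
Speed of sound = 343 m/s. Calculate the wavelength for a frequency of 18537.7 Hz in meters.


Given values:
  c = 343 m/s, f = 18537.7 Hz
Formula: lambda = c / f
lambda = 343 / 18537.7
lambda = 0.0185

0.0185 m


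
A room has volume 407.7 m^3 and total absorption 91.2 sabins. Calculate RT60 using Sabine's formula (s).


Given values:
  V = 407.7 m^3
  A = 91.2 sabins
Formula: RT60 = 0.161 * V / A
Numerator: 0.161 * 407.7 = 65.6397
RT60 = 65.6397 / 91.2 = 0.72

0.72 s


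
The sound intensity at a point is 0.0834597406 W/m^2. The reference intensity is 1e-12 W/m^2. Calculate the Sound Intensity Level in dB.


Given values:
  I = 0.0834597406 W/m^2
  I_ref = 1e-12 W/m^2
Formula: SIL = 10 * log10(I / I_ref)
Compute ratio: I / I_ref = 83459740600
Compute log10: log10(83459740600) = 10.921477
Multiply: SIL = 10 * 10.921477 = 109.21

109.21 dB


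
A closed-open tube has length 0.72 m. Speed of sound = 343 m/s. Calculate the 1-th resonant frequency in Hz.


Given values:
  Tube type: closed-open, L = 0.72 m, c = 343 m/s, n = 1
Formula: f_n = (2n - 1) * c / (4 * L)
Compute 2n - 1 = 2*1 - 1 = 1
Compute 4 * L = 4 * 0.72 = 2.88
f = 1 * 343 / 2.88
f = 119.1

119.1 Hz


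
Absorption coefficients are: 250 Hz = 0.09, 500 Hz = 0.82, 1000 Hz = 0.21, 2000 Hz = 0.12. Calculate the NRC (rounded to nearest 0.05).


Given values:
  a_250 = 0.09, a_500 = 0.82
  a_1000 = 0.21, a_2000 = 0.12
Formula: NRC = (a250 + a500 + a1000 + a2000) / 4
Sum = 0.09 + 0.82 + 0.21 + 0.12 = 1.24
NRC = 1.24 / 4 = 0.31
Rounded to nearest 0.05: 0.3

0.3


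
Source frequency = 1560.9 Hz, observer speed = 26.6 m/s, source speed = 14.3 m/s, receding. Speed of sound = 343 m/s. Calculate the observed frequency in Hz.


Given values:
  f_s = 1560.9 Hz, v_o = 26.6 m/s, v_s = 14.3 m/s
  Direction: receding
Formula: f_o = f_s * (c - v_o) / (c + v_s)
Numerator: c - v_o = 343 - 26.6 = 316.4
Denominator: c + v_s = 343 + 14.3 = 357.3
f_o = 1560.9 * 316.4 / 357.3 = 1382.22

1382.22 Hz


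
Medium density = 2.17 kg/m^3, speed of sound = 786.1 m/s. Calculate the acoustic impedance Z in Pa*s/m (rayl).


Given values:
  rho = 2.17 kg/m^3
  c = 786.1 m/s
Formula: Z = rho * c
Z = 2.17 * 786.1
Z = 1705.84

1705.84 rayl


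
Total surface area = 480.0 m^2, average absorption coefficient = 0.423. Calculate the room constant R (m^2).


Given values:
  S = 480.0 m^2, alpha = 0.423
Formula: R = S * alpha / (1 - alpha)
Numerator: 480.0 * 0.423 = 203.04
Denominator: 1 - 0.423 = 0.577
R = 203.04 / 0.577 = 351.89

351.89 m^2


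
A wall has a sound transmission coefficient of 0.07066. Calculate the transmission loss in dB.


Given values:
  tau = 0.07066
Formula: TL = 10 * log10(1 / tau)
Compute 1 / tau = 1 / 0.07066 = 14.1523
Compute log10(14.1523) = 1.150827
TL = 10 * 1.150827 = 11.51

11.51 dB


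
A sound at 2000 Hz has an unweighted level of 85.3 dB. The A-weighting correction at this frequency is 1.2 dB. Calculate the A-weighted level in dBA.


Given values:
  SPL = 85.3 dB
  A-weighting at 2000 Hz = 1.2 dB
Formula: L_A = SPL + A_weight
L_A = 85.3 + (1.2)
L_A = 86.5

86.5 dBA


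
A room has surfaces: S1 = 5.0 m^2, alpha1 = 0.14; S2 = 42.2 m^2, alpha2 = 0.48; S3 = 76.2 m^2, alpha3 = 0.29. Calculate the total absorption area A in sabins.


Given surfaces:
  Surface 1: 5.0 * 0.14 = 0.7
  Surface 2: 42.2 * 0.48 = 20.256
  Surface 3: 76.2 * 0.29 = 22.098
Formula: A = sum(Si * alpha_i)
A = 0.7 + 20.256 + 22.098
A = 43.05

43.05 sabins


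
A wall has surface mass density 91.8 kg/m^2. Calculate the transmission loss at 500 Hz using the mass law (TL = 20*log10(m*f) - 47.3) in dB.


Given values:
  m = 91.8 kg/m^2, f = 500 Hz
Formula: TL = 20 * log10(m * f) - 47.3
Compute m * f = 91.8 * 500 = 45900.0
Compute log10(45900.0) = 4.661813
Compute 20 * 4.661813 = 93.2363
TL = 93.2363 - 47.3 = 45.94

45.94 dB


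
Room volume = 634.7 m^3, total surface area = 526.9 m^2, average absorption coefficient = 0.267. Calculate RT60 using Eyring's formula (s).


Given values:
  V = 634.7 m^3, S = 526.9 m^2, alpha = 0.267
Formula: RT60 = 0.161 * V / (-S * ln(1 - alpha))
Compute ln(1 - 0.267) = ln(0.733) = -0.31061
Denominator: -526.9 * -0.31061 = 163.6604
Numerator: 0.161 * 634.7 = 102.1867
RT60 = 102.1867 / 163.6604 = 0.624

0.624 s


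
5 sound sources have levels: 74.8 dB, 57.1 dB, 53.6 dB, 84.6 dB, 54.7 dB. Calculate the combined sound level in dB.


Formula: L_total = 10 * log10( sum(10^(Li/10)) )
  Source 1: 10^(74.8/10) = 30199517.204
  Source 2: 10^(57.1/10) = 512861.384
  Source 3: 10^(53.6/10) = 229086.7653
  Source 4: 10^(84.6/10) = 288403150.3127
  Source 5: 10^(54.7/10) = 295120.9227
Sum of linear values = 319639736.5887
L_total = 10 * log10(319639736.5887) = 85.05

85.05 dB


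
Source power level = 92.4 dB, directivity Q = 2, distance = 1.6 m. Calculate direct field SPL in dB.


Given values:
  Lw = 92.4 dB, Q = 2, r = 1.6 m
Formula: SPL = Lw + 10 * log10(Q / (4 * pi * r^2))
Compute 4 * pi * r^2 = 4 * pi * 1.6^2 = 32.1699
Compute Q / denom = 2 / 32.1699 = 0.06216992
Compute 10 * log10(0.06216992) = -12.0642
SPL = 92.4 + (-12.0642) = 80.34

80.34 dB


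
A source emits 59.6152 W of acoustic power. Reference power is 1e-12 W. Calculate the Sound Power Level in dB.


Given values:
  W = 59.6152 W
  W_ref = 1e-12 W
Formula: SWL = 10 * log10(W / W_ref)
Compute ratio: W / W_ref = 59615200000000
Compute log10: log10(59615200000000) = 13.775357
Multiply: SWL = 10 * 13.775357 = 137.75

137.75 dB


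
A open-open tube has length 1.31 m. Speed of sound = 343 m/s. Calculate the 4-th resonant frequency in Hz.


Given values:
  Tube type: open-open, L = 1.31 m, c = 343 m/s, n = 4
Formula: f_n = n * c / (2 * L)
Compute 2 * L = 2 * 1.31 = 2.62
f = 4 * 343 / 2.62
f = 523.66

523.66 Hz


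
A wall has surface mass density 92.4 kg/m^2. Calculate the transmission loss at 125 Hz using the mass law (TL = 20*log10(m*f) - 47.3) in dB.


Given values:
  m = 92.4 kg/m^2, f = 125 Hz
Formula: TL = 20 * log10(m * f) - 47.3
Compute m * f = 92.4 * 125 = 11550.0
Compute log10(11550.0) = 4.062582
Compute 20 * 4.062582 = 81.2516
TL = 81.2516 - 47.3 = 33.95

33.95 dB


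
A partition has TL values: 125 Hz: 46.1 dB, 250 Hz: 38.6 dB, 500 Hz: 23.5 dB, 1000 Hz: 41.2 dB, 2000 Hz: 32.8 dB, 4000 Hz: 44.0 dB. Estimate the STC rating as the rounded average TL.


Given TL values at each frequency:
  125 Hz: 46.1 dB
  250 Hz: 38.6 dB
  500 Hz: 23.5 dB
  1000 Hz: 41.2 dB
  2000 Hz: 32.8 dB
  4000 Hz: 44.0 dB
Formula: STC ~ round(average of TL values)
Sum = 46.1 + 38.6 + 23.5 + 41.2 + 32.8 + 44.0 = 226.2
Average = 226.2 / 6 = 37.7
Rounded: 38

38


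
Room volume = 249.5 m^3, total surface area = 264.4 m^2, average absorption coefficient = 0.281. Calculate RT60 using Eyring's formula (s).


Given values:
  V = 249.5 m^3, S = 264.4 m^2, alpha = 0.281
Formula: RT60 = 0.161 * V / (-S * ln(1 - alpha))
Compute ln(1 - 0.281) = ln(0.719) = -0.329894
Denominator: -264.4 * -0.329894 = 87.224
Numerator: 0.161 * 249.5 = 40.1695
RT60 = 40.1695 / 87.224 = 0.461

0.461 s


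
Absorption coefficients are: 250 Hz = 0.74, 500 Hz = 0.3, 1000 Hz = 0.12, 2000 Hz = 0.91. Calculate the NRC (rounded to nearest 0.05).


Given values:
  a_250 = 0.74, a_500 = 0.3
  a_1000 = 0.12, a_2000 = 0.91
Formula: NRC = (a250 + a500 + a1000 + a2000) / 4
Sum = 0.74 + 0.3 + 0.12 + 0.91 = 2.07
NRC = 2.07 / 4 = 0.5175
Rounded to nearest 0.05: 0.5

0.5


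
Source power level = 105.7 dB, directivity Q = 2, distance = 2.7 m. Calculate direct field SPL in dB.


Given values:
  Lw = 105.7 dB, Q = 2, r = 2.7 m
Formula: SPL = Lw + 10 * log10(Q / (4 * pi * r^2))
Compute 4 * pi * r^2 = 4 * pi * 2.7^2 = 91.6088
Compute Q / denom = 2 / 91.6088 = 0.02183196
Compute 10 * log10(0.02183196) = -16.6091
SPL = 105.7 + (-16.6091) = 89.09

89.09 dB


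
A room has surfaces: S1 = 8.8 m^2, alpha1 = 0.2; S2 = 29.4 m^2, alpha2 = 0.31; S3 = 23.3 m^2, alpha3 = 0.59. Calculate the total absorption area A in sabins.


Given surfaces:
  Surface 1: 8.8 * 0.2 = 1.76
  Surface 2: 29.4 * 0.31 = 9.114
  Surface 3: 23.3 * 0.59 = 13.747
Formula: A = sum(Si * alpha_i)
A = 1.76 + 9.114 + 13.747
A = 24.62

24.62 sabins


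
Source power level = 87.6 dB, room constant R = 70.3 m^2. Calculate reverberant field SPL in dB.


Given values:
  Lw = 87.6 dB, R = 70.3 m^2
Formula: SPL = Lw + 10 * log10(4 / R)
Compute 4 / R = 4 / 70.3 = 0.056899
Compute 10 * log10(0.056899) = -12.449
SPL = 87.6 + (-12.449) = 75.15

75.15 dB


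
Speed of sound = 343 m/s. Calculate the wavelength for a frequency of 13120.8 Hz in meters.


Given values:
  c = 343 m/s, f = 13120.8 Hz
Formula: lambda = c / f
lambda = 343 / 13120.8
lambda = 0.0261

0.0261 m


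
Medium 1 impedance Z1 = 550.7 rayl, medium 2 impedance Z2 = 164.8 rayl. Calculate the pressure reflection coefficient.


Given values:
  Z1 = 550.7 rayl, Z2 = 164.8 rayl
Formula: R = (Z2 - Z1) / (Z2 + Z1)
Numerator: Z2 - Z1 = 164.8 - 550.7 = -385.9
Denominator: Z2 + Z1 = 164.8 + 550.7 = 715.5
R = -385.9 / 715.5 = -0.5393

-0.5393


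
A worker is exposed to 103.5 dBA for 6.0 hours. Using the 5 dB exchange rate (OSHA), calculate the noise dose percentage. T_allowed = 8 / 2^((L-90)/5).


Given values:
  L = 103.5 dBA, T = 6.0 hours
Formula: T_allowed = 8 / 2^((L - 90) / 5)
Compute exponent: (103.5 - 90) / 5 = 2.7
Compute 2^(2.7) = 6.498019
T_allowed = 8 / 6.498019 = 1.231144 hours
Dose = (T / T_allowed) * 100
Dose = (6.0 / 1.231144) * 100 = 487.35

487.35 %


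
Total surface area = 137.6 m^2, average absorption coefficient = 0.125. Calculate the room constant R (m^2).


Given values:
  S = 137.6 m^2, alpha = 0.125
Formula: R = S * alpha / (1 - alpha)
Numerator: 137.6 * 0.125 = 17.2
Denominator: 1 - 0.125 = 0.875
R = 17.2 / 0.875 = 19.66

19.66 m^2


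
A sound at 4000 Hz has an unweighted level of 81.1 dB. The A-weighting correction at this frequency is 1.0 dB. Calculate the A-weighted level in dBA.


Given values:
  SPL = 81.1 dB
  A-weighting at 4000 Hz = 1.0 dB
Formula: L_A = SPL + A_weight
L_A = 81.1 + (1.0)
L_A = 82.1

82.1 dBA


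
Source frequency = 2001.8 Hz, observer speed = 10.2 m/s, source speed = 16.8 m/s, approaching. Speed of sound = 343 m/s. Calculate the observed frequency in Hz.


Given values:
  f_s = 2001.8 Hz, v_o = 10.2 m/s, v_s = 16.8 m/s
  Direction: approaching
Formula: f_o = f_s * (c + v_o) / (c - v_s)
Numerator: c + v_o = 343 + 10.2 = 353.2
Denominator: c - v_s = 343 - 16.8 = 326.2
f_o = 2001.8 * 353.2 / 326.2 = 2167.49

2167.49 Hz


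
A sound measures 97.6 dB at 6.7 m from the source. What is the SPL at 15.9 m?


Given values:
  SPL1 = 97.6 dB, r1 = 6.7 m, r2 = 15.9 m
Formula: SPL2 = SPL1 - 20 * log10(r2 / r1)
Compute ratio: r2 / r1 = 15.9 / 6.7 = 2.3731
Compute log10: log10(2.3731) = 0.375316
Compute drop: 20 * 0.375316 = 7.5063
SPL2 = 97.6 - 7.5063 = 90.09

90.09 dB


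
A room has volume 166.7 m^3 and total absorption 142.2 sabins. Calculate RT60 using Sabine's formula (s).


Given values:
  V = 166.7 m^3
  A = 142.2 sabins
Formula: RT60 = 0.161 * V / A
Numerator: 0.161 * 166.7 = 26.8387
RT60 = 26.8387 / 142.2 = 0.189

0.189 s


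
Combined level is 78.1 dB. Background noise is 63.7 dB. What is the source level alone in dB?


Given values:
  L_total = 78.1 dB, L_bg = 63.7 dB
Formula: L_source = 10 * log10(10^(L_total/10) - 10^(L_bg/10))
Convert to linear:
  10^(78.1/10) = 64565422.9035
  10^(63.7/10) = 2344228.8153
Difference: 64565422.9035 - 2344228.8153 = 62221194.0882
L_source = 10 * log10(62221194.0882) = 77.94

77.94 dB


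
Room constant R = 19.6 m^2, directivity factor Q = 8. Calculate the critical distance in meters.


Given values:
  R = 19.6 m^2, Q = 8
Formula: d_c = 0.141 * sqrt(Q * R)
Compute Q * R = 8 * 19.6 = 156.8
Compute sqrt(156.8) = 12.522
d_c = 0.141 * 12.522 = 1.766

1.766 m


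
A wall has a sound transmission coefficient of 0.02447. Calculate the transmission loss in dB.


Given values:
  tau = 0.02447
Formula: TL = 10 * log10(1 / tau)
Compute 1 / tau = 1 / 0.02447 = 40.8664
Compute log10(40.8664) = 1.611366
TL = 10 * 1.611366 = 16.11

16.11 dB


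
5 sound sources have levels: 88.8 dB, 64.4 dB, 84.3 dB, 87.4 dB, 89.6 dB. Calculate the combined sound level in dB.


Formula: L_total = 10 * log10( sum(10^(Li/10)) )
  Source 1: 10^(88.8/10) = 758577575.0292
  Source 2: 10^(64.4/10) = 2754228.7033
  Source 3: 10^(84.3/10) = 269153480.3927
  Source 4: 10^(87.4/10) = 549540873.8576
  Source 5: 10^(89.6/10) = 912010839.3559
Sum of linear values = 2492036997.3387
L_total = 10 * log10(2492036997.3387) = 93.97

93.97 dB


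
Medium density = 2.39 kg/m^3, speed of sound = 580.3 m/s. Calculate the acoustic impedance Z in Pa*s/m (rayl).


Given values:
  rho = 2.39 kg/m^3
  c = 580.3 m/s
Formula: Z = rho * c
Z = 2.39 * 580.3
Z = 1386.92

1386.92 rayl


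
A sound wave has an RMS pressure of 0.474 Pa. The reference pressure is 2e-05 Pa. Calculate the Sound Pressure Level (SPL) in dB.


Given values:
  p = 0.474 Pa
  p_ref = 2e-05 Pa
Formula: SPL = 20 * log10(p / p_ref)
Compute ratio: p / p_ref = 0.474 / 2e-05 = 23700
Compute log10: log10(23700) = 4.374748
Multiply: SPL = 20 * 4.374748 = 87.49

87.49 dB


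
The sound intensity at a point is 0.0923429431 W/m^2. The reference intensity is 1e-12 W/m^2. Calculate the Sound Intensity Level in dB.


Given values:
  I = 0.0923429431 W/m^2
  I_ref = 1e-12 W/m^2
Formula: SIL = 10 * log10(I / I_ref)
Compute ratio: I / I_ref = 92342943100
Compute log10: log10(92342943100) = 10.965404
Multiply: SIL = 10 * 10.965404 = 109.65

109.65 dB


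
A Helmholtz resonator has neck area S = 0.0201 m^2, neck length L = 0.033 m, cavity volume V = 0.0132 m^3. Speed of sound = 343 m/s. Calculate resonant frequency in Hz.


Given values:
  S = 0.0201 m^2, L = 0.033 m, V = 0.0132 m^3, c = 343 m/s
Formula: f = (c / (2*pi)) * sqrt(S / (V * L))
Compute V * L = 0.0132 * 0.033 = 0.0004356
Compute S / (V * L) = 0.0201 / 0.0004356 = 46.1433
Compute sqrt(46.1433) = 6.792886
Compute c / (2*pi) = 343 / 6.283185 = 54.590148
f = 54.590148 * 6.792886 = 370.82

370.82 Hz


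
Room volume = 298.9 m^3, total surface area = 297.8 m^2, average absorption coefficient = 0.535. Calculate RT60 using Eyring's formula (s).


Given values:
  V = 298.9 m^3, S = 297.8 m^2, alpha = 0.535
Formula: RT60 = 0.161 * V / (-S * ln(1 - alpha))
Compute ln(1 - 0.535) = ln(0.465) = -0.765718
Denominator: -297.8 * -0.765718 = 228.0308
Numerator: 0.161 * 298.9 = 48.1229
RT60 = 48.1229 / 228.0308 = 0.211

0.211 s


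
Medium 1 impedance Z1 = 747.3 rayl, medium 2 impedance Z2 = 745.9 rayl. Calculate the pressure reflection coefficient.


Given values:
  Z1 = 747.3 rayl, Z2 = 745.9 rayl
Formula: R = (Z2 - Z1) / (Z2 + Z1)
Numerator: Z2 - Z1 = 745.9 - 747.3 = -1.4
Denominator: Z2 + Z1 = 745.9 + 747.3 = 1493.2
R = -1.4 / 1493.2 = -0.0009

-0.0009


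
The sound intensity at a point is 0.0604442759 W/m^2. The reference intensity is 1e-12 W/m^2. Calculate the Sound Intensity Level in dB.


Given values:
  I = 0.0604442759 W/m^2
  I_ref = 1e-12 W/m^2
Formula: SIL = 10 * log10(I / I_ref)
Compute ratio: I / I_ref = 60444275900
Compute log10: log10(60444275900) = 10.781355
Multiply: SIL = 10 * 10.781355 = 107.81

107.81 dB
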